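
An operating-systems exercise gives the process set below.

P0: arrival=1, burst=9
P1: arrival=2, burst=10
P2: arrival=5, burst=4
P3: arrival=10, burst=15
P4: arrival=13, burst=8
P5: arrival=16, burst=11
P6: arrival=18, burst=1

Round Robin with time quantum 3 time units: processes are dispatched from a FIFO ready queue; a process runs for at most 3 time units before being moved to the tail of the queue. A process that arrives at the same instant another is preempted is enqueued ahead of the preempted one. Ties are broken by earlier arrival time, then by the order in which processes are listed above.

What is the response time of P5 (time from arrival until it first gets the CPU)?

10

Gantt: | idle 0-1 | P0 1-4 | P1 4-7 | P0 7-10 | P2 10-13 | P1 13-16 | P3 16-19 | P0 19-22 | P4 22-25 | P2 25-26 | P5 26-29 | P1 29-32 | P6 32-33 | P3 33-36 | P4 36-39 | P5 39-42 | P1 42-43 | P3 43-46 | P4 46-48 | P5 48-51 | P3 51-54 | P5 54-56 | P3 56-59 |
Completion: P0=22  P1=43  P2=26  P3=59  P4=48  P5=56  P6=33
Turnaround (C−A): P0=21  P1=41  P2=21  P3=49  P4=35  P5=40  P6=15
Response(P5) = first start − arrival = 26 − 16 = 10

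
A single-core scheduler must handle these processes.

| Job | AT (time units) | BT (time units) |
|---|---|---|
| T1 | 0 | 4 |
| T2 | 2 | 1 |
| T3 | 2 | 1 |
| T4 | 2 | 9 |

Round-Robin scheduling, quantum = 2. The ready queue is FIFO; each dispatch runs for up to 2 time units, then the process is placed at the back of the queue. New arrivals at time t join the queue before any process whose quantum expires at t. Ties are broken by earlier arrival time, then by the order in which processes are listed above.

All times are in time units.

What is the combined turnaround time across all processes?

Timeline: | T1 0-2 | T2 2-3 | T3 3-4 | T4 4-6 | T1 6-8 | T4 8-15 |
Completion: T1=8  T2=3  T3=4  T4=15
Turnaround (C−A): T1=8  T2=1  T3=2  T4=13
Turnaround = completion − arrival: T1=8, T2=1, T3=2, T4=13
Total turnaround = 8 + 1 + 2 + 13 = 24

24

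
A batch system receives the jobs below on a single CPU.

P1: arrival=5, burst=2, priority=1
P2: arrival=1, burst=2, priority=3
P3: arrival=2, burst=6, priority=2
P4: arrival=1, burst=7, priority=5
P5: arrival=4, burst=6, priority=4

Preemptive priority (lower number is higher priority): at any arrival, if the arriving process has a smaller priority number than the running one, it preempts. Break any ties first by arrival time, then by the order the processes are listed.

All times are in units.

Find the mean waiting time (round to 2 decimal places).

Timeline: | idle 0-1 | P2 1-2 | P3 2-5 | P1 5-7 | P3 7-10 | P2 10-11 | P5 11-17 | P4 17-24 |
Completion: P1=7  P2=11  P3=10  P4=24  P5=17
Turnaround (C−A): P1=2  P2=10  P3=8  P4=23  P5=13
Waiting times: P1=0, P2=8, P3=2, P4=16, P5=7
Average waiting = (0+8+2+16+7) / 5 = 33/5 = 6.60

6.60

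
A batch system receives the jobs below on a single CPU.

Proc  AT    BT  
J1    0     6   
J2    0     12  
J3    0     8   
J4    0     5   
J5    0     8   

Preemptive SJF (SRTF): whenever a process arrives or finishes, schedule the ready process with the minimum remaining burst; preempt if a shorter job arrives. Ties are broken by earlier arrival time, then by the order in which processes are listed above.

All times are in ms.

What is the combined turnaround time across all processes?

101

Schedule: | J4 0-5 | J1 5-11 | J3 11-19 | J5 19-27 | J2 27-39 |
Completion: J1=11  J2=39  J3=19  J4=5  J5=27
Turnaround (C−A): J1=11  J2=39  J3=19  J4=5  J5=27
Turnaround = completion − arrival: J1=11, J2=39, J3=19, J4=5, J5=27
Total turnaround = 11 + 39 + 19 + 5 + 27 = 101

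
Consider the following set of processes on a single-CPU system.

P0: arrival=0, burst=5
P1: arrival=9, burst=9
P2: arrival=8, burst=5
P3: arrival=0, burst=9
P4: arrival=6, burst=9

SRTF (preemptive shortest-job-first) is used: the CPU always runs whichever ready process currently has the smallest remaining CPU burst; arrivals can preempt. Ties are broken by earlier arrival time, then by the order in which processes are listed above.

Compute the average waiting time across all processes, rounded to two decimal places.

8.40

Timeline: | P0 0-5 | P3 5-8 | P2 8-13 | P3 13-19 | P4 19-28 | P1 28-37 |
Completion: P0=5  P1=37  P2=13  P3=19  P4=28
Turnaround (C−A): P0=5  P1=28  P2=5  P3=19  P4=22
Waiting times: P0=0, P1=19, P2=0, P3=10, P4=13
Average waiting = (0+19+0+10+13) / 5 = 42/5 = 8.40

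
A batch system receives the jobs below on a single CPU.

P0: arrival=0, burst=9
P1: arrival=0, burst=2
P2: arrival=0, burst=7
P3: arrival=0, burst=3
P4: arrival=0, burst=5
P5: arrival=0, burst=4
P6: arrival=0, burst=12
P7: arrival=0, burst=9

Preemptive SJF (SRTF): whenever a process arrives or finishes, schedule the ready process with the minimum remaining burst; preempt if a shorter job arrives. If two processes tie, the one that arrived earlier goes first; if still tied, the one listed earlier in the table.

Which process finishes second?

P3

Gantt: | P1 0-2 | P3 2-5 | P5 5-9 | P4 9-14 | P2 14-21 | P0 21-30 | P7 30-39 | P6 39-51 |
Completion: P0=30  P1=2  P2=21  P3=5  P4=14  P5=9  P6=51  P7=39
Turnaround (C−A): P0=30  P1=2  P2=21  P3=5  P4=14  P5=9  P6=51  P7=39
Finish order: P1 → P3 → P5 → P4 → P2 → P0 → P7 → P6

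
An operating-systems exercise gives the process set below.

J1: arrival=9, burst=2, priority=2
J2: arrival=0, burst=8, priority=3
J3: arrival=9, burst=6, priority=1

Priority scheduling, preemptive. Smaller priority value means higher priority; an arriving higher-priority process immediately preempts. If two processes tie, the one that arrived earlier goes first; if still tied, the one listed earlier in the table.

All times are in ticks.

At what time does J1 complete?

Schedule: | J2 0-8 | idle 8-9 | J3 9-15 | J1 15-17 |
Completion: J1=17  J2=8  J3=15
Turnaround (C−A): J1=8  J2=8  J3=6

17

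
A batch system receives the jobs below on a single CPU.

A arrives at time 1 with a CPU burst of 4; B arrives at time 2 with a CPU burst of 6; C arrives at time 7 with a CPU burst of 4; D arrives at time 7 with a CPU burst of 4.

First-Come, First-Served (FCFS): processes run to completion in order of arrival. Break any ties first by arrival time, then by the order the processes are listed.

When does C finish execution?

15

Schedule: | idle 0-1 | A 1-5 | B 5-11 | C 11-15 | D 15-19 |
Completion: A=5  B=11  C=15  D=19
Turnaround (C−A): A=4  B=9  C=8  D=12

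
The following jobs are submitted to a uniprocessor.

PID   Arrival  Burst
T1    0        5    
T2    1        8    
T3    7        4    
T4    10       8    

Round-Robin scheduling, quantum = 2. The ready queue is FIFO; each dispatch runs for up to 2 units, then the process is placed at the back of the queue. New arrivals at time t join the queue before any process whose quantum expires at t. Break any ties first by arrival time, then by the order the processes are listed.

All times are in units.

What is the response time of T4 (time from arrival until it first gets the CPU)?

Schedule: | T1 0-2 | T2 2-4 | T1 4-6 | T2 6-8 | T1 8-9 | T3 9-11 | T2 11-13 | T4 13-15 | T3 15-17 | T2 17-19 | T4 19-25 |
Completion: T1=9  T2=19  T3=17  T4=25
Response(T4) = first start − arrival = 13 − 10 = 3

3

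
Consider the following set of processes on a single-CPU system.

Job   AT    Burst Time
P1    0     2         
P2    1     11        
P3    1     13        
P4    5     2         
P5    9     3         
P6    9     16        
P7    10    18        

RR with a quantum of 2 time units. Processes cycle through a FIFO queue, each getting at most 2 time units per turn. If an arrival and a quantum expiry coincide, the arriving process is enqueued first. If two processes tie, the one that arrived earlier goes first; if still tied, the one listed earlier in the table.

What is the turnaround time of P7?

55

Timeline: | P1 0-2 | P2 2-4 | P3 4-6 | P2 6-8 | P4 8-10 | P3 10-12 | P2 12-14 | P5 14-16 | P6 16-18 | P7 18-20 | P3 20-22 | P2 22-24 | P5 24-25 | P6 25-27 | P7 27-29 | P3 29-31 | P2 31-33 | P6 33-35 | P7 35-37 | P3 37-39 | P2 39-40 | P6 40-42 | P7 42-44 | P3 44-46 | P6 46-48 | P7 48-50 | P3 50-51 | P6 51-53 | P7 53-55 | P6 55-57 | P7 57-59 | P6 59-61 | P7 61-65 |
Completion: P1=2  P2=40  P3=51  P4=10  P5=25  P6=61  P7=65
Turnaround (C−A): P1=2  P2=39  P3=50  P4=5  P5=16  P6=52  P7=55
Turnaround(P7) = completion − arrival = 65 − 10 = 55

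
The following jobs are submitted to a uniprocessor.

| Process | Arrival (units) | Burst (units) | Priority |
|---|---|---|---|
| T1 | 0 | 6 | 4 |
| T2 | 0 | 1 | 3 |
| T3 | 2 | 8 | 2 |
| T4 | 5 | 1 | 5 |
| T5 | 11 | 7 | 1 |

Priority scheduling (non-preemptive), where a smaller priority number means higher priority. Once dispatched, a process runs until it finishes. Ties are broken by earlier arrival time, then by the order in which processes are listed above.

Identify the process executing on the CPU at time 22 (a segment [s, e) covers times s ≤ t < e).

Gantt: | T2 0-1 | T1 1-7 | T3 7-15 | T5 15-22 | T4 22-23 |
Completion: T1=7  T2=1  T3=15  T4=23  T5=22
Turnaround (C−A): T1=7  T2=1  T3=13  T4=18  T5=11

T4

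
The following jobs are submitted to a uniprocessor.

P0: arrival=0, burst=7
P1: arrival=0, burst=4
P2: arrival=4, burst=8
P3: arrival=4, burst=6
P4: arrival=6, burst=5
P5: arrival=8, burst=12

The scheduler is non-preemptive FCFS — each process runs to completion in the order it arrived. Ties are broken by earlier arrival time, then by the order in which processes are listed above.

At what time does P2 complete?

19

Gantt: | P0 0-7 | P1 7-11 | P2 11-19 | P3 19-25 | P4 25-30 | P5 30-42 |
Completion: P0=7  P1=11  P2=19  P3=25  P4=30  P5=42
Turnaround (C−A): P0=7  P1=11  P2=15  P3=21  P4=24  P5=34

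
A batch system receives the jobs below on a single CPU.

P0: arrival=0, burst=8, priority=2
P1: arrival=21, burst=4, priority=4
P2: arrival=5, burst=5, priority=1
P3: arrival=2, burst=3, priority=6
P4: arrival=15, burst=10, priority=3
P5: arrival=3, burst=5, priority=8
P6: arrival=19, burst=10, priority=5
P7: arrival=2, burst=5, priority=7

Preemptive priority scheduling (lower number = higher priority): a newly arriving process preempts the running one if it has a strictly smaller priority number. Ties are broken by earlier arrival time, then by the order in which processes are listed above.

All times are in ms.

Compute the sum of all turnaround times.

Timeline: | P0 0-5 | P2 5-10 | P0 10-13 | P3 13-15 | P4 15-25 | P1 25-29 | P6 29-39 | P3 39-40 | P7 40-45 | P5 45-50 |
Completion: P0=13  P1=29  P2=10  P3=40  P4=25  P5=50  P6=39  P7=45
Turnaround = completion − arrival: P0=13, P1=8, P2=5, P3=38, P4=10, P5=47, P6=20, P7=43
Total turnaround = 13 + 8 + 5 + 38 + 10 + 47 + 20 + 43 = 184

184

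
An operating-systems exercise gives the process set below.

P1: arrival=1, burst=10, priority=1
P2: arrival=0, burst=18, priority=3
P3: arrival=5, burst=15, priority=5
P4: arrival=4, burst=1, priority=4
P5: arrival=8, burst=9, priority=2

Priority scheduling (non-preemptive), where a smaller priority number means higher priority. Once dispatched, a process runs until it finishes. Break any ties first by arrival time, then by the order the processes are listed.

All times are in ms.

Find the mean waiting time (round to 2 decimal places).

Gantt: | P2 0-18 | P1 18-28 | P5 28-37 | P4 37-38 | P3 38-53 |
Completion: P1=28  P2=18  P3=53  P4=38  P5=37
Turnaround (C−A): P1=27  P2=18  P3=48  P4=34  P5=29
Waiting times: P1=17, P2=0, P3=33, P4=33, P5=20
Average waiting = (17+0+33+33+20) / 5 = 103/5 = 20.60

20.60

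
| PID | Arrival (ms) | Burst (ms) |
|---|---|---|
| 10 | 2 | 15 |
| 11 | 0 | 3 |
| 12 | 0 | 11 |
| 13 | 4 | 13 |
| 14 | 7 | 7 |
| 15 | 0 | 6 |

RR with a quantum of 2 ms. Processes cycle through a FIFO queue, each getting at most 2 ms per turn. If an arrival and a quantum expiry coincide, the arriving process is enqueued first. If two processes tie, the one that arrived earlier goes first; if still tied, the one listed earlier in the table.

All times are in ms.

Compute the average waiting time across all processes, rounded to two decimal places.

Gantt: | 11 0-2 | 12 2-4 | 15 4-6 | 10 6-8 | 11 8-9 | 13 9-11 | 12 11-13 | 15 13-15 | 14 15-17 | 10 17-19 | 13 19-21 | 12 21-23 | 15 23-25 | 14 25-27 | 10 27-29 | 13 29-31 | 12 31-33 | 14 33-35 | 10 35-37 | 13 37-39 | 12 39-41 | 14 41-42 | 10 42-44 | 13 44-46 | 12 46-47 | 10 47-49 | 13 49-51 | 10 51-53 | 13 53-54 | 10 54-55 |
Completion: 10=55  11=9  12=47  13=54  14=42  15=25
Turnaround (C−A): 10=53  11=9  12=47  13=50  14=35  15=25
Waiting times: 10=38, 11=6, 12=36, 13=37, 14=28, 15=19
Average waiting = (38+6+36+37+28+19) / 6 = 164/6 = 27.33

27.33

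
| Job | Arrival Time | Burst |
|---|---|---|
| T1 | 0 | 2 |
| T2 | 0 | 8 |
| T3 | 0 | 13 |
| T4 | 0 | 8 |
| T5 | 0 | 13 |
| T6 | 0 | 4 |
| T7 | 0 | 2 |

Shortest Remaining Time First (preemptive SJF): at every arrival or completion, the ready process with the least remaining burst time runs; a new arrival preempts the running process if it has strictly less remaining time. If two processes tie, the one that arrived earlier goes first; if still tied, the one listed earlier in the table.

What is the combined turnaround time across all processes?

Gantt: | T1 0-2 | T7 2-4 | T6 4-8 | T2 8-16 | T4 16-24 | T3 24-37 | T5 37-50 |
Completion: T1=2  T2=16  T3=37  T4=24  T5=50  T6=8  T7=4
Turnaround (C−A): T1=2  T2=16  T3=37  T4=24  T5=50  T6=8  T7=4
Turnaround = completion − arrival: T1=2, T2=16, T3=37, T4=24, T5=50, T6=8, T7=4
Total turnaround = 2 + 16 + 37 + 24 + 50 + 8 + 4 = 141

141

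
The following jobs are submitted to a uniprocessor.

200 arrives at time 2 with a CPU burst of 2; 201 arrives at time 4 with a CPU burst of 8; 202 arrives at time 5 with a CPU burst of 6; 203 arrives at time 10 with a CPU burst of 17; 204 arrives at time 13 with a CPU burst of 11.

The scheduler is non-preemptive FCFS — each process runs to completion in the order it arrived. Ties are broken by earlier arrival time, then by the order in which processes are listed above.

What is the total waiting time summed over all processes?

37

Timeline: | idle 0-2 | 200 2-4 | 201 4-12 | 202 12-18 | 203 18-35 | 204 35-46 |
Completion: 200=4  201=12  202=18  203=35  204=46
Turnaround (C−A): 200=2  201=8  202=13  203=25  204=33
Waiting = turnaround − burst: 200=0, 201=0, 202=7, 203=8, 204=22
Total waiting = 0 + 0 + 7 + 8 + 22 = 37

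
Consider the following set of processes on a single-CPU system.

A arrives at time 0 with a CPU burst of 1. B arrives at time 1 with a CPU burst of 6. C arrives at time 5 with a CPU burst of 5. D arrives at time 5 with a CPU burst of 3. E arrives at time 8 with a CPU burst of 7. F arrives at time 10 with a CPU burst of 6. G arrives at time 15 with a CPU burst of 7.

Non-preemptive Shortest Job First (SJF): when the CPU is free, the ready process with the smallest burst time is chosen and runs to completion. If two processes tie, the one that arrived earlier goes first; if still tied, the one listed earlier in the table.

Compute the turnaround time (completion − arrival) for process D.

5

Gantt: | A 0-1 | B 1-7 | D 7-10 | C 10-15 | F 15-21 | E 21-28 | G 28-35 |
Completion: A=1  B=7  C=15  D=10  E=28  F=21  G=35
Turnaround(D) = completion − arrival = 10 − 5 = 5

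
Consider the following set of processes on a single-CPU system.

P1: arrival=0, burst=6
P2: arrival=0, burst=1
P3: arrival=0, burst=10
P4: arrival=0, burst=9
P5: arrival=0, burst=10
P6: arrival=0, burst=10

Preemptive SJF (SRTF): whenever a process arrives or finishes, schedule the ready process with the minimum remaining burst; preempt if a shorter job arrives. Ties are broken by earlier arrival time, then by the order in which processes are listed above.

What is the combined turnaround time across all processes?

Timeline: | P2 0-1 | P1 1-7 | P4 7-16 | P3 16-26 | P5 26-36 | P6 36-46 |
Completion: P1=7  P2=1  P3=26  P4=16  P5=36  P6=46
Turnaround (C−A): P1=7  P2=1  P3=26  P4=16  P5=36  P6=46
Turnaround = completion − arrival: P1=7, P2=1, P3=26, P4=16, P5=36, P6=46
Total turnaround = 7 + 1 + 26 + 16 + 36 + 46 = 132

132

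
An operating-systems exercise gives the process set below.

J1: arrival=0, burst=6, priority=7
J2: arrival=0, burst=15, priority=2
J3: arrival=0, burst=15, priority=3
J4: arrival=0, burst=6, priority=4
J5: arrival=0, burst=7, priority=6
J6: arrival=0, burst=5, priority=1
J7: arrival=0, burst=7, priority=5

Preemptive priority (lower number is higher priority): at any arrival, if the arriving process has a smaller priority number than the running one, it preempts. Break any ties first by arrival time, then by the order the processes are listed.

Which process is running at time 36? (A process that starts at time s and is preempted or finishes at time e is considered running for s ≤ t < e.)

Gantt: | J6 0-5 | J2 5-20 | J3 20-35 | J4 35-41 | J7 41-48 | J5 48-55 | J1 55-61 |
Completion: J1=61  J2=20  J3=35  J4=41  J5=55  J6=5  J7=48

J4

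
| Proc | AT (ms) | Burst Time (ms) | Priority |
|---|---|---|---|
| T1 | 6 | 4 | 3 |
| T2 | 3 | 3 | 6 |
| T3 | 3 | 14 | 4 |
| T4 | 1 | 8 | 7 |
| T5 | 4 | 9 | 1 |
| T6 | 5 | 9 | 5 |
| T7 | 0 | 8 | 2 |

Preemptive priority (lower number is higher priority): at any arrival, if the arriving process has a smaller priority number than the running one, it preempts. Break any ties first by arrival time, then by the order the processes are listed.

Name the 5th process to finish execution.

Timeline: | T7 0-4 | T5 4-13 | T7 13-17 | T1 17-21 | T3 21-35 | T6 35-44 | T2 44-47 | T4 47-55 |
Completion: T1=21  T2=47  T3=35  T4=55  T5=13  T6=44  T7=17
Turnaround (C−A): T1=15  T2=44  T3=32  T4=54  T5=9  T6=39  T7=17
Finish order: T5 → T7 → T1 → T3 → T6 → T2 → T4

T6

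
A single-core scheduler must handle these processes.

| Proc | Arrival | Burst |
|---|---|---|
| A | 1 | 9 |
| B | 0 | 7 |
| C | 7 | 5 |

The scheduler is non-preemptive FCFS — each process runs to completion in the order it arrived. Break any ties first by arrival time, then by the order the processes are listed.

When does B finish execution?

7

Schedule: | B 0-7 | A 7-16 | C 16-21 |
Completion: A=16  B=7  C=21
Turnaround (C−A): A=15  B=7  C=14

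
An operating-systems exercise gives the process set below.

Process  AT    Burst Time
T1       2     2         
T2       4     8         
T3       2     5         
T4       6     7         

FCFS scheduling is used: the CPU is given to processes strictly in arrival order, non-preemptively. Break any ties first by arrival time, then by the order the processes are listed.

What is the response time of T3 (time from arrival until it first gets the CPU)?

Schedule: | idle 0-2 | T1 2-4 | T3 4-9 | T2 9-17 | T4 17-24 |
Completion: T1=4  T2=17  T3=9  T4=24
Turnaround (C−A): T1=2  T2=13  T3=7  T4=18
Response(T3) = first start − arrival = 4 − 2 = 2

2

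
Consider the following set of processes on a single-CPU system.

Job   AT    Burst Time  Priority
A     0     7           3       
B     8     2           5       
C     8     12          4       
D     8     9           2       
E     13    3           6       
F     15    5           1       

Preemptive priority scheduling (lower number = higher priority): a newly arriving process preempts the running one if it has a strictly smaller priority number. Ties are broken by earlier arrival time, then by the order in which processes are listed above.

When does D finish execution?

Timeline: | A 0-7 | idle 7-8 | D 8-15 | F 15-20 | D 20-22 | C 22-34 | B 34-36 | E 36-39 |
Completion: A=7  B=36  C=34  D=22  E=39  F=20
Turnaround (C−A): A=7  B=28  C=26  D=14  E=26  F=5

22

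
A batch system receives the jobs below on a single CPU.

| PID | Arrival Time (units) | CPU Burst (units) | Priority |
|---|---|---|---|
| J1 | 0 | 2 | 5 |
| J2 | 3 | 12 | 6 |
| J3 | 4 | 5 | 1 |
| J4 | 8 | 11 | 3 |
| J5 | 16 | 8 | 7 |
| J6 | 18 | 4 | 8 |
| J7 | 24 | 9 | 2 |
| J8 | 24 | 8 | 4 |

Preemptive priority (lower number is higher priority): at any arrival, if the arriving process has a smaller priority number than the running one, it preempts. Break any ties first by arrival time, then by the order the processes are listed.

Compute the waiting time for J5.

Gantt: | J1 0-2 | idle 2-3 | J2 3-4 | J3 4-9 | J4 9-20 | J2 20-24 | J7 24-33 | J8 33-41 | J2 41-48 | J5 48-56 | J6 56-60 |
Completion: J1=2  J2=48  J3=9  J4=20  J5=56  J6=60  J7=33  J8=41
Waiting(J5) = turnaround − burst = 40 − 8 = 32

32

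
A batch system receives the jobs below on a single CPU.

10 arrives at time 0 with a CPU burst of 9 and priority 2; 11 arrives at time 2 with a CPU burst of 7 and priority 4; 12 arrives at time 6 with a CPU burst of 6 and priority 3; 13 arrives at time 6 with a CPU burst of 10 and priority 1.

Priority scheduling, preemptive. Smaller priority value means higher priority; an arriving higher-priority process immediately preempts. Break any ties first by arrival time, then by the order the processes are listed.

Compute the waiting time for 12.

Gantt: | 10 0-6 | 13 6-16 | 10 16-19 | 12 19-25 | 11 25-32 |
Completion: 10=19  11=32  12=25  13=16
Waiting(12) = turnaround − burst = 19 − 6 = 13

13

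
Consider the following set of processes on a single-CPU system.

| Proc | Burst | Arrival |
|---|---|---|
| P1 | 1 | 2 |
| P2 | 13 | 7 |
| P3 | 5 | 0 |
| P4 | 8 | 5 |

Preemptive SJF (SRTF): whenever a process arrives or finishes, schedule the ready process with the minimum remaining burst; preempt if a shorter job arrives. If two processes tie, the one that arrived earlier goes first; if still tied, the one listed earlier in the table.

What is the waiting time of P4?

Gantt: | P3 0-2 | P1 2-3 | P3 3-6 | P4 6-14 | P2 14-27 |
Completion: P1=3  P2=27  P3=6  P4=14
Waiting(P4) = turnaround − burst = 9 − 8 = 1

1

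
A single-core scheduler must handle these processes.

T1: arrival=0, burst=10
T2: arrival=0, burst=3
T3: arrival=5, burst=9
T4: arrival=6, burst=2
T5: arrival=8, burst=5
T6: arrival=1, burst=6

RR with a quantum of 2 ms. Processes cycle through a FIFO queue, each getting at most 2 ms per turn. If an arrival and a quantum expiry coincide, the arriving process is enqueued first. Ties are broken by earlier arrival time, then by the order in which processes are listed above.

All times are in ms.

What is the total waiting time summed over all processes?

87

Gantt: | T1 0-2 | T2 2-4 | T6 4-6 | T1 6-8 | T2 8-9 | T3 9-11 | T4 11-13 | T6 13-15 | T5 15-17 | T1 17-19 | T3 19-21 | T6 21-23 | T5 23-25 | T1 25-27 | T3 27-29 | T5 29-30 | T1 30-32 | T3 32-35 |
Completion: T1=32  T2=9  T3=35  T4=13  T5=30  T6=23
Turnaround (C−A): T1=32  T2=9  T3=30  T4=7  T5=22  T6=22
Waiting = turnaround − burst: T1=22, T2=6, T3=21, T4=5, T5=17, T6=16
Total waiting = 22 + 6 + 21 + 5 + 17 + 16 = 87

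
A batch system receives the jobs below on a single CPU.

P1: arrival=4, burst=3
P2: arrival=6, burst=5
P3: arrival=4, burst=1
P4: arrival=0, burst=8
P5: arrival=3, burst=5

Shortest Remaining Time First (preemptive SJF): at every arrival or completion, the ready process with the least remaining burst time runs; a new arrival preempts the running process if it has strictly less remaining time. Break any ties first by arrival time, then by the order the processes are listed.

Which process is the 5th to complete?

Timeline: | P4 0-4 | P3 4-5 | P1 5-8 | P4 8-12 | P5 12-17 | P2 17-22 |
Completion: P1=8  P2=22  P3=5  P4=12  P5=17
Turnaround (C−A): P1=4  P2=16  P3=1  P4=12  P5=14
Finish order: P3 → P1 → P4 → P5 → P2

P2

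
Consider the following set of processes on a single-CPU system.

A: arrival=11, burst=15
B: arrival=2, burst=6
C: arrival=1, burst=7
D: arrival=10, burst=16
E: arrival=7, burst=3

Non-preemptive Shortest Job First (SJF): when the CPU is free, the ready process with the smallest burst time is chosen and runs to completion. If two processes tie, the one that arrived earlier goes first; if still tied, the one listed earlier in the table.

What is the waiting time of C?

0

Schedule: | idle 0-1 | C 1-8 | E 8-11 | B 11-17 | A 17-32 | D 32-48 |
Completion: A=32  B=17  C=8  D=48  E=11
Turnaround (C−A): A=21  B=15  C=7  D=38  E=4
Waiting(C) = turnaround − burst = 7 − 7 = 0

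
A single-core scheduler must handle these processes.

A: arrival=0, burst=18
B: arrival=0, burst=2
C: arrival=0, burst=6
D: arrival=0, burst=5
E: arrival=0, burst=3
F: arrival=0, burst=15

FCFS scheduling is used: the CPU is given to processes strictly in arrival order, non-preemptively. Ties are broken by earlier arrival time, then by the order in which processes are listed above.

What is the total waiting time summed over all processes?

Timeline: | A 0-18 | B 18-20 | C 20-26 | D 26-31 | E 31-34 | F 34-49 |
Completion: A=18  B=20  C=26  D=31  E=34  F=49
Turnaround (C−A): A=18  B=20  C=26  D=31  E=34  F=49
Waiting = turnaround − burst: A=0, B=18, C=20, D=26, E=31, F=34
Total waiting = 0 + 18 + 20 + 26 + 31 + 34 = 129

129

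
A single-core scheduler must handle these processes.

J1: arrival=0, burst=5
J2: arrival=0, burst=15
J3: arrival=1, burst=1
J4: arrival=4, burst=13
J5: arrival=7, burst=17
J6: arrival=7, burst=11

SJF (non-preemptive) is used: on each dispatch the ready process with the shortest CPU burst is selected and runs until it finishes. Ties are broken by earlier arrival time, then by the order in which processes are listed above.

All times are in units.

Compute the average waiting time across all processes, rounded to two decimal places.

Gantt: | J1 0-5 | J3 5-6 | J4 6-19 | J6 19-30 | J2 30-45 | J5 45-62 |
Completion: J1=5  J2=45  J3=6  J4=19  J5=62  J6=30
Turnaround (C−A): J1=5  J2=45  J3=5  J4=15  J5=55  J6=23
Waiting times: J1=0, J2=30, J3=4, J4=2, J5=38, J6=12
Average waiting = (0+30+4+2+38+12) / 6 = 86/6 = 14.33

14.33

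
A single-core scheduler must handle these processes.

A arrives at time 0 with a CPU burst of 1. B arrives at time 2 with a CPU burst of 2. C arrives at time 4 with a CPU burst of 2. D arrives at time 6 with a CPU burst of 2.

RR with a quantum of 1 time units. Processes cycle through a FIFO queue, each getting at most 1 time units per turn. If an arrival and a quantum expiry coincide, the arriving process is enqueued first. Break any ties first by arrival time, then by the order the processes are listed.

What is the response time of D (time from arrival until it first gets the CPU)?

0

Timeline: | A 0-1 | idle 1-2 | B 2-4 | C 4-6 | D 6-8 |
Completion: A=1  B=4  C=6  D=8
Response(D) = first start − arrival = 6 − 6 = 0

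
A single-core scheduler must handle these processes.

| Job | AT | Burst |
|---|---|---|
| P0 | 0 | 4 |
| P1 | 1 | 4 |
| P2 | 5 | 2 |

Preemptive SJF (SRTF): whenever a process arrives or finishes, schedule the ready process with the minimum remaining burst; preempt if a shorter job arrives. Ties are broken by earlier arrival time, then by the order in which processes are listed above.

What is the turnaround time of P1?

Schedule: | P0 0-4 | P1 4-5 | P2 5-7 | P1 7-10 |
Completion: P0=4  P1=10  P2=7
Turnaround (C−A): P0=4  P1=9  P2=2
Turnaround(P1) = completion − arrival = 10 − 1 = 9

9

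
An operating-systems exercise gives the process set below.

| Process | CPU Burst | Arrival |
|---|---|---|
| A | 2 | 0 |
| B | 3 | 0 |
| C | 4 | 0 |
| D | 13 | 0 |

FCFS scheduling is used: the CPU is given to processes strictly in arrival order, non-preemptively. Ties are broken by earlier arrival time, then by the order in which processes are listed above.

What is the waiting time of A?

Schedule: | A 0-2 | B 2-5 | C 5-9 | D 9-22 |
Completion: A=2  B=5  C=9  D=22
Waiting(A) = turnaround − burst = 2 − 2 = 0

0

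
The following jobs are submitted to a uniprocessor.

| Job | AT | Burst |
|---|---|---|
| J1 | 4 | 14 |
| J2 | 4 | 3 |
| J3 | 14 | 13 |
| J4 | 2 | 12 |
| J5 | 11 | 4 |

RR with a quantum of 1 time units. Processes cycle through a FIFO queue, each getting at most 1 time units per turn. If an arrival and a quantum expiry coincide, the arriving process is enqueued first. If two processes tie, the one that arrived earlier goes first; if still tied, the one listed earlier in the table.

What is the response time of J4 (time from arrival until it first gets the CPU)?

Timeline: | idle 0-2 | J4 2-4 | J1 4-5 | J2 5-6 | J4 6-7 | J1 7-8 | J2 8-9 | J4 9-10 | J1 10-11 | J2 11-12 | J4 12-13 | J5 13-14 | J1 14-15 | J4 15-16 | J3 16-17 | J5 17-18 | J1 18-19 | J4 19-20 | J3 20-21 | J5 21-22 | J1 22-23 | J4 23-24 | J3 24-25 | J5 25-26 | J1 26-27 | J4 27-28 | J3 28-29 | J1 29-30 | J4 30-31 | J3 31-32 | J1 32-33 | J4 33-34 | J3 34-35 | J1 35-36 | J4 36-37 | J3 37-38 | J1 38-39 | J3 39-40 | J1 40-41 | J3 41-42 | J1 42-43 | J3 43-44 | J1 44-45 | J3 45-48 |
Completion: J1=45  J2=12  J3=48  J4=37  J5=26
Turnaround (C−A): J1=41  J2=8  J3=34  J4=35  J5=15
Response(J4) = first start − arrival = 2 − 2 = 0

0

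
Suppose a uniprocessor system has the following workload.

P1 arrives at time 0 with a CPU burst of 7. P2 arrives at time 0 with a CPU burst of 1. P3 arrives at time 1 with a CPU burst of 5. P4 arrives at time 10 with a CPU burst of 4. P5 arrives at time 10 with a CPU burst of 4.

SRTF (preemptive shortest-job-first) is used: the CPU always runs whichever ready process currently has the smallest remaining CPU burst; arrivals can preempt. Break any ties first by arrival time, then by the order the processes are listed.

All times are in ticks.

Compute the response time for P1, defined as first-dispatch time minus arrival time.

Gantt: | P2 0-1 | P3 1-6 | P1 6-13 | P4 13-17 | P5 17-21 |
Completion: P1=13  P2=1  P3=6  P4=17  P5=21
Response(P1) = first start − arrival = 6 − 0 = 6

6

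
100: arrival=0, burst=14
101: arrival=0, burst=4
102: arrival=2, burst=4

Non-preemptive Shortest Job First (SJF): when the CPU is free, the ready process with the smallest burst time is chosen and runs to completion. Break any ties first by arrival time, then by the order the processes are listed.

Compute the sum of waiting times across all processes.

Schedule: | 101 0-4 | 102 4-8 | 100 8-22 |
Completion: 100=22  101=4  102=8
Waiting = turnaround − burst: 100=8, 101=0, 102=2
Total waiting = 8 + 0 + 2 = 10

10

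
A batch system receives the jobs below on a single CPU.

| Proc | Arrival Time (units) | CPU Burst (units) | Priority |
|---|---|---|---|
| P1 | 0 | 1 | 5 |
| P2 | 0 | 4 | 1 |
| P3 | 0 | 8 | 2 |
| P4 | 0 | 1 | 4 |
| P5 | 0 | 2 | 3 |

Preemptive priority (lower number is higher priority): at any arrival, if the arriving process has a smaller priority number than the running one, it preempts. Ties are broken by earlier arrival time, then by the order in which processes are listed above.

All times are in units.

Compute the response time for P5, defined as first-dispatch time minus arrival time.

12

Gantt: | P2 0-4 | P3 4-12 | P5 12-14 | P4 14-15 | P1 15-16 |
Completion: P1=16  P2=4  P3=12  P4=15  P5=14
Turnaround (C−A): P1=16  P2=4  P3=12  P4=15  P5=14
Response(P5) = first start − arrival = 12 − 0 = 12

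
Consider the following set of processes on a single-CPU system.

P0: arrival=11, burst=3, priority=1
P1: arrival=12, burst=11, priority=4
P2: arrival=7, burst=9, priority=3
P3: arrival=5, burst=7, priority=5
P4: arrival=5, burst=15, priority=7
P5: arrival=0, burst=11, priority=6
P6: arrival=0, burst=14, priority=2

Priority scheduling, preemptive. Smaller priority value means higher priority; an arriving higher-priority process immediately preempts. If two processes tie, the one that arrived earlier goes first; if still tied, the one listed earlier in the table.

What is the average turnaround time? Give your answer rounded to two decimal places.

31.86

Timeline: | P6 0-11 | P0 11-14 | P6 14-17 | P2 17-26 | P1 26-37 | P3 37-44 | P5 44-55 | P4 55-70 |
Completion: P0=14  P1=37  P2=26  P3=44  P4=70  P5=55  P6=17
Turnaround times: P0=3, P1=25, P2=19, P3=39, P4=65, P5=55, P6=17
Average turnaround = (3+25+19+39+65+55+17) / 7 = 223/7 = 31.86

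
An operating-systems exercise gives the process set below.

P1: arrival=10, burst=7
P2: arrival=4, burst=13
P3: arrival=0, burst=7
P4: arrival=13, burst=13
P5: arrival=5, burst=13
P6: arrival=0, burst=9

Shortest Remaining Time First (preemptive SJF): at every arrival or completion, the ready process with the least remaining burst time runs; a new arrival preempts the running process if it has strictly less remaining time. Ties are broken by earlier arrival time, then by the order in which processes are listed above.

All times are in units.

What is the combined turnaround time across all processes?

161

Schedule: | P3 0-7 | P6 7-16 | P1 16-23 | P2 23-36 | P5 36-49 | P4 49-62 |
Completion: P1=23  P2=36  P3=7  P4=62  P5=49  P6=16
Turnaround (C−A): P1=13  P2=32  P3=7  P4=49  P5=44  P6=16
Turnaround = completion − arrival: P1=13, P2=32, P3=7, P4=49, P5=44, P6=16
Total turnaround = 13 + 32 + 7 + 49 + 44 + 16 = 161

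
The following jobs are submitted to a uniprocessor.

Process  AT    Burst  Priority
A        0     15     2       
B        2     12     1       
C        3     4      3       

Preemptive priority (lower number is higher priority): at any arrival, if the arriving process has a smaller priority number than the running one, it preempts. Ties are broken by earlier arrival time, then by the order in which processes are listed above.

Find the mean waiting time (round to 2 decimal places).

Schedule: | A 0-2 | B 2-14 | A 14-27 | C 27-31 |
Completion: A=27  B=14  C=31
Turnaround (C−A): A=27  B=12  C=28
Waiting times: A=12, B=0, C=24
Average waiting = (12+0+24) / 3 = 36/3 = 12.00

12.00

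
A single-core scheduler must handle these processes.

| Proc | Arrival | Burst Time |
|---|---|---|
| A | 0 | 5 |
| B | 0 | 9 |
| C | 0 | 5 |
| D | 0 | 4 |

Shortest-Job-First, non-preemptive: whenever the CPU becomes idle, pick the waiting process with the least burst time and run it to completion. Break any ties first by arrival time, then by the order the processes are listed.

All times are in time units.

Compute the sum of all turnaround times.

Timeline: | D 0-4 | A 4-9 | C 9-14 | B 14-23 |
Completion: A=9  B=23  C=14  D=4
Turnaround = completion − arrival: A=9, B=23, C=14, D=4
Total turnaround = 9 + 23 + 14 + 4 = 50

50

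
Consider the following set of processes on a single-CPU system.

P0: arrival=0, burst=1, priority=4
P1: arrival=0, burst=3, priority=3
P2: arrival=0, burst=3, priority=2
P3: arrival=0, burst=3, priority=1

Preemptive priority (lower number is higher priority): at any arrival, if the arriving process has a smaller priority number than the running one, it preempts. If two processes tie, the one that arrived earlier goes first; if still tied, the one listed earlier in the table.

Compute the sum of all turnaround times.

Timeline: | P3 0-3 | P2 3-6 | P1 6-9 | P0 9-10 |
Completion: P0=10  P1=9  P2=6  P3=3
Turnaround = completion − arrival: P0=10, P1=9, P2=6, P3=3
Total turnaround = 10 + 9 + 6 + 3 = 28

28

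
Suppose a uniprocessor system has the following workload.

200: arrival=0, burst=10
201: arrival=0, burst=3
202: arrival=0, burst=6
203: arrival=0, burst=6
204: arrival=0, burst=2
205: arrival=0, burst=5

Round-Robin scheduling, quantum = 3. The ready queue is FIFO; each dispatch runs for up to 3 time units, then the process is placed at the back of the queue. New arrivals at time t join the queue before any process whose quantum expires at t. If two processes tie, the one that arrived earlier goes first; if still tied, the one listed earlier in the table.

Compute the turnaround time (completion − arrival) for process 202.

23

Timeline: | 200 0-3 | 201 3-6 | 202 6-9 | 203 9-12 | 204 12-14 | 205 14-17 | 200 17-20 | 202 20-23 | 203 23-26 | 205 26-28 | 200 28-32 |
Completion: 200=32  201=6  202=23  203=26  204=14  205=28
Turnaround (C−A): 200=32  201=6  202=23  203=26  204=14  205=28
Turnaround(202) = completion − arrival = 23 − 0 = 23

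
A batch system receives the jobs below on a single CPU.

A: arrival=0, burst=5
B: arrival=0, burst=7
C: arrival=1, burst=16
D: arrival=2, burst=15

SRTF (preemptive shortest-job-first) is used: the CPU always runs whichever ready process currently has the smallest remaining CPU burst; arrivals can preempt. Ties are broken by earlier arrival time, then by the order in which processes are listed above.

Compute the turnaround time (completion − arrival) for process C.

42

Timeline: | A 0-5 | B 5-12 | D 12-27 | C 27-43 |
Completion: A=5  B=12  C=43  D=27
Turnaround(C) = completion − arrival = 43 − 1 = 42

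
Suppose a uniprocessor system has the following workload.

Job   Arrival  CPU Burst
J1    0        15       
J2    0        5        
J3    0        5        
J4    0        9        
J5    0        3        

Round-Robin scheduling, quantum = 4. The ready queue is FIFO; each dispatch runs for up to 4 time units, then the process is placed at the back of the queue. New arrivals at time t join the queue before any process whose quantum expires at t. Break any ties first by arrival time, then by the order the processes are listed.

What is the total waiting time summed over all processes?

102

Gantt: | J1 0-4 | J2 4-8 | J3 8-12 | J4 12-16 | J5 16-19 | J1 19-23 | J2 23-24 | J3 24-25 | J4 25-29 | J1 29-33 | J4 33-34 | J1 34-37 |
Completion: J1=37  J2=24  J3=25  J4=34  J5=19
Turnaround (C−A): J1=37  J2=24  J3=25  J4=34  J5=19
Waiting = turnaround − burst: J1=22, J2=19, J3=20, J4=25, J5=16
Total waiting = 22 + 19 + 20 + 25 + 16 = 102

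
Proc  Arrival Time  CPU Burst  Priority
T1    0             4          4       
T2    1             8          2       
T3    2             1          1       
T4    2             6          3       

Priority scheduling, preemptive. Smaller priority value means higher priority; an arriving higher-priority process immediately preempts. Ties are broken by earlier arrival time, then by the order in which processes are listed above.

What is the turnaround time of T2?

9

Timeline: | T1 0-1 | T2 1-2 | T3 2-3 | T2 3-10 | T4 10-16 | T1 16-19 |
Completion: T1=19  T2=10  T3=3  T4=16
Turnaround(T2) = completion − arrival = 10 − 1 = 9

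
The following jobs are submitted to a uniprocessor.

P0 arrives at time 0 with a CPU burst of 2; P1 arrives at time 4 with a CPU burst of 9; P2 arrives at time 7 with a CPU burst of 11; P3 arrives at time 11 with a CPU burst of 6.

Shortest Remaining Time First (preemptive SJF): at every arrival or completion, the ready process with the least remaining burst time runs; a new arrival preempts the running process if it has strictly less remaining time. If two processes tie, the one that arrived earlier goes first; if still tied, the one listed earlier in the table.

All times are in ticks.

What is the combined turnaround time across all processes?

42

Timeline: | P0 0-2 | idle 2-4 | P1 4-13 | P3 13-19 | P2 19-30 |
Completion: P0=2  P1=13  P2=30  P3=19
Turnaround = completion − arrival: P0=2, P1=9, P2=23, P3=8
Total turnaround = 2 + 9 + 23 + 8 = 42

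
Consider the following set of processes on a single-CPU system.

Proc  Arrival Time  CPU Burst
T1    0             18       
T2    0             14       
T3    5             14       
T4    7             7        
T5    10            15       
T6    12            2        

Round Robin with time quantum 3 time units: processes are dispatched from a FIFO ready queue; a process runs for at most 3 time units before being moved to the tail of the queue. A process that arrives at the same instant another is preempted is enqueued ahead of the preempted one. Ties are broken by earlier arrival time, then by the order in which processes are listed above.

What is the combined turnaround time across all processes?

298

Gantt: | T1 0-3 | T2 3-6 | T1 6-9 | T3 9-12 | T2 12-15 | T4 15-18 | T1 18-21 | T5 21-24 | T6 24-26 | T3 26-29 | T2 29-32 | T4 32-35 | T1 35-38 | T5 38-41 | T3 41-44 | T2 44-47 | T4 47-48 | T1 48-51 | T5 51-54 | T3 54-57 | T2 57-59 | T1 59-62 | T5 62-65 | T3 65-67 | T5 67-70 |
Completion: T1=62  T2=59  T3=67  T4=48  T5=70  T6=26
Turnaround (C−A): T1=62  T2=59  T3=62  T4=41  T5=60  T6=14
Turnaround = completion − arrival: T1=62, T2=59, T3=62, T4=41, T5=60, T6=14
Total turnaround = 62 + 59 + 62 + 41 + 60 + 14 = 298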